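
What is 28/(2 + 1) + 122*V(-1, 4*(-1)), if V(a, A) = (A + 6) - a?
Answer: 1126/3 ≈ 375.33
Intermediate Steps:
V(a, A) = 6 + A - a (V(a, A) = (6 + A) - a = 6 + A - a)
28/(2 + 1) + 122*V(-1, 4*(-1)) = 28/(2 + 1) + 122*(6 + 4*(-1) - 1*(-1)) = 28/3 + 122*(6 - 4 + 1) = 28*(⅓) + 122*3 = 28/3 + 366 = 1126/3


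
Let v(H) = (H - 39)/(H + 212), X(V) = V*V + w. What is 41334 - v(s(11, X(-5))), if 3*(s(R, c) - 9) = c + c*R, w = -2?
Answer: 12937480/313 ≈ 41334.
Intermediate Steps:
X(V) = -2 + V² (X(V) = V*V - 2 = V² - 2 = -2 + V²)
s(R, c) = 9 + c/3 + R*c/3 (s(R, c) = 9 + (c + c*R)/3 = 9 + (c + R*c)/3 = 9 + (c/3 + R*c/3) = 9 + c/3 + R*c/3)
v(H) = (-39 + H)/(212 + H)
41334 - v(s(11, X(-5))) = 41334 - (-39 + (9 + (-2 + (-5)²)/3 + (⅓)*11*(-2 + (-5)²)))/(212 + (9 + (-2 + (-5)²)/3 + (⅓)*11*(-2 + (-5)²))) = 41334 - (-39 + (9 + (-2 + 25)/3 + (⅓)*11*(-2 + 25)))/(212 + (9 + (-2 + 25)/3 + (⅓)*11*(-2 + 25))) = 41334 - (-39 + (9 + (⅓)*23 + (⅓)*11*23))/(212 + (9 + (⅓)*23 + (⅓)*11*23)) = 41334 - (-39 + (9 + 23/3 + 253/3))/(212 + (9 + 23/3 + 253/3)) = 41334 - (-39 + 101)/(212 + 101) = 41334 - 62/313 = 12937480/313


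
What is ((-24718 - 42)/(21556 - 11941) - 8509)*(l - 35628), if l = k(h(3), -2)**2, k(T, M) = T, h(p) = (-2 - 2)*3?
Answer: 193597853452/641 ≈ 3.0202e+8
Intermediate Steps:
h(p) = -12 (h(p) = -4*3 = -12)
l = 144 (l = (-12)**2 = 144)
((-24718 - 42)/(21556 - 11941) - 8509)*(l - 35628) = ((-24718 - 42)/(21556 - 11941) - 8509)*(144 - 35628) = (-24760/9615 - 8509)*(-35484) = (-24760*1/9615 - 8509)*(-35484) = (-4952/1923 - 8509)*(-35484) = -16367759/1923*(-35484) = 193597853452/641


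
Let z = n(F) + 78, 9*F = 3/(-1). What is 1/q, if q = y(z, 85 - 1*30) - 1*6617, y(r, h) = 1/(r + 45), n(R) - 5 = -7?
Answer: -121/800656 ≈ -0.00015113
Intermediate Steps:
F = -⅓ (F = (3/(-1))/9 = (3*(-1))/9 = (⅑)*(-3) = -⅓ ≈ -0.33333)
n(R) = -2 (n(R) = 5 - 7 = -2)
z = 76 (z = -2 + 78 = 76)
y(r, h) = 1/(45 + r)
q = -800656/121 (q = 1/(45 + 76) - 1*6617 = 1/121 - 6617 = -800656/121 ≈ -6617.0)
1/q = 1/(-800656/121) = -121/800656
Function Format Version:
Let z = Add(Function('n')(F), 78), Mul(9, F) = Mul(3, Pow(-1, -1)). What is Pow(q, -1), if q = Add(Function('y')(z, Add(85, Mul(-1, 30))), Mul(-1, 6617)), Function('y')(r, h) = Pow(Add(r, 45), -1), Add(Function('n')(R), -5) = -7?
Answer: Rational(-121, 800656) ≈ -0.00015113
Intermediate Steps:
F = Rational(-1, 3) (F = Mul(Rational(1, 9), Mul(3, Pow(-1, -1))) = Mul(Rational(1, 9), Mul(3, -1)) = Mul(Rational(1, 9), -3) = Rational(-1, 3) ≈ -0.33333)
Function('n')(R) = -2 (Function('n')(R) = Add(5, -7) = -2)
z = 76 (z = Add(-2, 78) = 76)
Function('y')(r, h) = Pow(Add(45, r), -1)
q = Rational(-800656, 121) (q = Add(Pow(Add(45, 76), -1), Mul(-1, 6617)) = Add(Pow(121, -1), -6617) = Add(Rational(1, 121), -6617) = Rational(-800656, 121) ≈ -6617.0)
Pow(q, -1) = Pow(Rational(-800656, 121), -1) = Rational(-121, 800656)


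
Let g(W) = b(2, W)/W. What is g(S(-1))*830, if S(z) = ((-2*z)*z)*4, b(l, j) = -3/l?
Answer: 1245/8 ≈ 155.63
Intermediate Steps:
S(z) = -8*z² (S(z) = -2*z²*4 = -8*z²)
g(W) = -3/(2*W) (g(W) = (-3/2)/W = (-3*½)/W = -3/(2*W))
g(S(-1))*830 = -3/(2*((-8*(-1)²)))*830 = -3/(2*((-8*1)))*830 = -3/2/(-8)*830 = -3/2*(-⅛)*830 = (3/16)*830 = 1245/8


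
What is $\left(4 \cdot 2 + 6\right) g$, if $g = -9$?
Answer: $-126$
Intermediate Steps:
$\left(4 \cdot 2 + 6\right) g = \left(4 \cdot 2 + 6\right) \left(-9\right) = \left(8 + 6\right) \left(-9\right) = 14 \left(-9\right) = -126$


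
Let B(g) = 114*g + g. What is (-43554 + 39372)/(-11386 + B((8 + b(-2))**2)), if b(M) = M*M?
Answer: -2091/2587 ≈ -0.80827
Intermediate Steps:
b(M) = M**2
B(g) = 115*g
(-43554 + 39372)/(-11386 + B((8 + b(-2))**2)) = (-43554 + 39372)/(-11386 + 115*(8 + (-2)**2)**2) = -4182/(-11386 + 115*(8 + 4)**2) = -4182/(-11386 + 115*12**2) = -4182/(-11386 + 115*144) = -4182/(-11386 + 16560) = -4182/5174 = -4182*1/5174 = -2091/2587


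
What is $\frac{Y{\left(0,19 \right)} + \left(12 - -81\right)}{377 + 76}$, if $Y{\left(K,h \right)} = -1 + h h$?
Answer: $1$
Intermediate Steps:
$Y{\left(K,h \right)} = -1 + h^{2}$
$\frac{Y{\left(0,19 \right)} + \left(12 - -81\right)}{377 + 76} = \frac{\left(-1 + 19^{2}\right) + \left(12 - -81\right)}{377 + 76} = \frac{\left(-1 + 361\right) + \left(12 + 81\right)}{453} = \left(360 + 93\right) \frac{1}{453} = 453 \cdot \frac{1}{453} = 1$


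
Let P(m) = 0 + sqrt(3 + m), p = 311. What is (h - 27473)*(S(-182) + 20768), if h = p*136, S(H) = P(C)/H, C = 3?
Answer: 307844064 - 14823*sqrt(6)/182 ≈ 3.0784e+8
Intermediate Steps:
P(m) = sqrt(3 + m)
S(H) = sqrt(6)/H (S(H) = sqrt(3 + 3)/H = sqrt(6)/H)
h = 42296 (h = 311*136 = 42296)
(h - 27473)*(S(-182) + 20768) = (42296 - 27473)*(sqrt(6)/(-182) + 20768) = 14823*(sqrt(6)*(-1/182) + 20768) = 14823*(-sqrt(6)/182 + 20768) = 14823*(20768 - sqrt(6)/182) = 307844064 - 14823*sqrt(6)/182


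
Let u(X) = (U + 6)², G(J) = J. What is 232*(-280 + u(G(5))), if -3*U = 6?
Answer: -61248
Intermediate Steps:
U = -2 (U = -⅓*6 = -2)
u(X) = 16 (u(X) = (-2 + 6)² = 4² = 16)
232*(-280 + u(G(5))) = 232*(-280 + 16) = 232*(-264) = -61248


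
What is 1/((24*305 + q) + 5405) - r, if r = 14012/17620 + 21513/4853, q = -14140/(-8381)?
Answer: -2384184257422919/456034194920945 ≈ -5.2281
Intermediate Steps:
q = 14140/8381 (q = -14140*(-1/8381) = 14140/8381 ≈ 1.6871)
r = 111764824/21377465 (r = 14012*(1/17620) + 21513*(1/4853) = 3503/4405 + 21513/4853 = 111764824/21377465 ≈ 5.2282)
1/((24*305 + q) + 5405) - r = 1/((24*305 + 14140/8381) + 5405) - 1*111764824/21377465 = 1/((7320 + 14140/8381) + 5405) - 111764824/21377465 = 1/(61363060/8381 + 5405) - 111764824/21377465 = 1/(106662365/8381) - 111764824/21377465 = 8381/106662365 - 111764824/21377465 = -2384184257422919/456034194920945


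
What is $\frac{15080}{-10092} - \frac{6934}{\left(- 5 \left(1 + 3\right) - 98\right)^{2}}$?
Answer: $- \frac{1206689}{605694} \approx -1.9922$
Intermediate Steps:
$\frac{15080}{-10092} - \frac{6934}{\left(- 5 \left(1 + 3\right) - 98\right)^{2}} = 15080 \left(- \frac{1}{10092}\right) - \frac{6934}{\left(\left(-5\right) 4 - 98\right)^{2}} = - \frac{130}{87} - \frac{6934}{\left(-20 - 98\right)^{2}} = - \frac{130}{87} - \frac{6934}{\left(-118\right)^{2}} = - \frac{130}{87} - \frac{6934}{13924} = - \frac{130}{87} - \frac{3467}{6962} = - \frac{1206689}{605694}$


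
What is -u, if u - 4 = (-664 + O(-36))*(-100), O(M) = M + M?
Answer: -73604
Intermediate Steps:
O(M) = 2*M
u = 73604 (u = 4 + (-664 + 2*(-36))*(-100) = 4 + (-664 - 72)*(-100) = 4 - 736*(-100) = 4 + 73600 = 73604)
-u = -1*73604 = -73604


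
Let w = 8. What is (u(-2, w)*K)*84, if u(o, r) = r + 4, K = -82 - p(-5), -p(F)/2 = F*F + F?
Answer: -42336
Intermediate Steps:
p(F) = -2*F - 2*F**2 (p(F) = -2*(F*F + F) = -2*(F**2 + F) = -2*(F + F**2) = -2*F - 2*F**2)
K = -42 (K = -82 - (-2)*(-5)*(1 - 5) = -82 - (-2)*(-5)*(-4) = -82 - 1*(-40) = -82 + 40 = -42)
u(o, r) = 4 + r
(u(-2, w)*K)*84 = ((4 + 8)*(-42))*84 = (12*(-42))*84 = -504*84 = -42336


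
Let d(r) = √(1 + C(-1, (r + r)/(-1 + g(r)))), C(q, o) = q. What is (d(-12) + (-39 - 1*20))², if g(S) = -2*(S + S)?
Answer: 3481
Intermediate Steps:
g(S) = -4*S
d(r) = 0 (d(r) = √(1 - 1) = √0 = 0)
(d(-12) + (-39 - 1*20))² = (0 + (-39 - 1*20))² = (0 + (-39 - 20))² = (0 - 59)² = (-59)² = 3481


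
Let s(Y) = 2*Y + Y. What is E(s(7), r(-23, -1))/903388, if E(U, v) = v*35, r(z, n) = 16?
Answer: 140/225847 ≈ 0.00061989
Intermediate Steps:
s(Y) = 3*Y
E(U, v) = 35*v
E(s(7), r(-23, -1))/903388 = (35*16)/903388 = 560*(1/903388) = 140/225847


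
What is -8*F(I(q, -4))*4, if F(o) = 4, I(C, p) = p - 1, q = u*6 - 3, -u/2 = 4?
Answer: -128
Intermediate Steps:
u = -8 (u = -2*4 = -8)
q = -51 (q = -8*6 - 3 = -48 - 3 = -51)
I(C, p) = -1 + p
-8*F(I(q, -4))*4 = -8*4*4 = -32*4 = -128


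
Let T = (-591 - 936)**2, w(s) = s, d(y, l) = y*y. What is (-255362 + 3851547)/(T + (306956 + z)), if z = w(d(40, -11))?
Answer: 719237/528057 ≈ 1.3620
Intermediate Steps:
d(y, l) = y**2
T = 2331729 (T = (-1527)**2 = 2331729)
z = 1600 (z = 40**2 = 1600)
(-255362 + 3851547)/(T + (306956 + z)) = (-255362 + 3851547)/(2331729 + (306956 + 1600)) = 3596185/(2331729 + 308556) = 3596185/2640285 = 3596185*(1/2640285) = 719237/528057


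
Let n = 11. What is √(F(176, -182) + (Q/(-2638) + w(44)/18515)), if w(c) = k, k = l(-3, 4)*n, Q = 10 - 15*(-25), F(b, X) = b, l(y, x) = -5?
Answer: √31720964804606/424718 ≈ 13.261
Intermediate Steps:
Q = 385 (Q = 10 + 375 = 385)
k = -55 (k = -5*11 = -55)
w(c) = -55
√(F(176, -182) + (Q/(-2638) + w(44)/18515)) = √(176 + (385/(-2638) - 55/18515)) = √(176 + (385*(-1/2638) - 55*1/18515)) = √(176 + (-385/2638 - 11/3703)) = √(176 - 1454673/9768514) = √(1717803791/9768514) = √31720964804606/424718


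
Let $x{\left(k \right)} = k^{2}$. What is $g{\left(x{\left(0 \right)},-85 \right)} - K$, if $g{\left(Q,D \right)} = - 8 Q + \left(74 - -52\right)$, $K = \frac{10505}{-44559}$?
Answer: $\frac{5624939}{44559} \approx 126.24$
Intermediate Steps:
$K = - \frac{10505}{44559}$ ($K = 10505 \left(- \frac{1}{44559}\right) = - \frac{10505}{44559} \approx -0.23575$)
$g{\left(Q,D \right)} = 126 - 8 Q$ ($g{\left(Q,D \right)} = - 8 Q + \left(74 + 52\right) = - 8 Q + 126 = 126 - 8 Q$)
$g{\left(x{\left(0 \right)},-85 \right)} - K = \left(126 - 8 \cdot 0^{2}\right) - - \frac{10505}{44559} = \left(126 - 0\right) + \frac{10505}{44559} = \left(126 + 0\right) + \frac{10505}{44559} = 126 + \frac{10505}{44559} = \frac{5624939}{44559}$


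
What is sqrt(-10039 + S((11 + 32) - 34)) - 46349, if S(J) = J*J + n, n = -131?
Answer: -46349 + 3*I*sqrt(1121) ≈ -46349.0 + 100.44*I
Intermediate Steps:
S(J) = -131 + J**2 (S(J) = J*J - 131 = J**2 - 131 = -131 + J**2)
sqrt(-10039 + S((11 + 32) - 34)) - 46349 = sqrt(-10039 + (-131 + ((11 + 32) - 34)**2)) - 46349 = sqrt(-10039 + (-131 + (43 - 34)**2)) - 46349 = sqrt(-10039 + (-131 + 9**2)) - 46349 = sqrt(-10039 + (-131 + 81)) - 46349 = sqrt(-10039 - 50) - 46349 = sqrt(-10089) - 46349 = 3*I*sqrt(1121) - 46349 = -46349 + 3*I*sqrt(1121)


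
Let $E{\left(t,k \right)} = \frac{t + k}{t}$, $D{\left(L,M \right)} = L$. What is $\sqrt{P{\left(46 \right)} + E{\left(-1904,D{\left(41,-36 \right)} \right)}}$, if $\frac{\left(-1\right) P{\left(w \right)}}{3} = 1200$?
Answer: $\frac{3 i \sqrt{90605767}}{476} \approx 59.992 i$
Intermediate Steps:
$P{\left(w \right)} = -3600$ ($P{\left(w \right)} = \left(-3\right) 1200 = -3600$)
$E{\left(t,k \right)} = \frac{k + t}{t}$
$\sqrt{P{\left(46 \right)} + E{\left(-1904,D{\left(41,-36 \right)} \right)}} = \sqrt{-3600 + \frac{41 - 1904}{-1904}} = \sqrt{-3600 - - \frac{1863}{1904}} = \sqrt{-3600 + \frac{1863}{1904}} = \sqrt{- \frac{6852537}{1904}} = \frac{3 i \sqrt{90605767}}{476}$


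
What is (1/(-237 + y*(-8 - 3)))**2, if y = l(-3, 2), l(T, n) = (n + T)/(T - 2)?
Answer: 25/1430416 ≈ 1.7477e-5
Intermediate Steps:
l(T, n) = (T + n)/(-2 + T)
y = 1/5 (y = (-3 + 2)/(-2 - 3) = -1/(-5) = -1/5*(-1) = 1/5 ≈ 0.20000)
(1/(-237 + y*(-8 - 3)))**2 = (1/(-237 + (-8 - 3)/5))**2 = (1/(-237 + (1/5)*(-11)))**2 = (1/(-237 - 11/5))**2 = (1/(-1196/5))**2 = (-5/1196)**2 = 25/1430416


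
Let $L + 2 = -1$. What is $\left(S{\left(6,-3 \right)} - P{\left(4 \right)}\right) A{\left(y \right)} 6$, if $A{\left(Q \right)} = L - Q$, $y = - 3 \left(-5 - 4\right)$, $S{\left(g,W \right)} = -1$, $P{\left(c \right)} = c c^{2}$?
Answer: $11700$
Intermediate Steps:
$P{\left(c \right)} = c^{3}$
$L = -3$ ($L = -2 - 1 = -3$)
$y = 27$ ($y = \left(-3\right) \left(-9\right) = 27$)
$A{\left(Q \right)} = -3 - Q$
$\left(S{\left(6,-3 \right)} - P{\left(4 \right)}\right) A{\left(y \right)} 6 = \left(-1 - 4^{3}\right) \left(-3 - 27\right) 6 = \left(-1 - 64\right) \left(-3 - 27\right) 6 = \left(-1 - 64\right) \left(-30\right) 6 = \left(-65\right) \left(-30\right) 6 = 1950 \cdot 6 = 11700$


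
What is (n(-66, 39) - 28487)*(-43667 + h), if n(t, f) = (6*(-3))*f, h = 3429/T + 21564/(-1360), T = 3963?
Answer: 33686388358307/26420 ≈ 1.2750e+9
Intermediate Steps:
h = -6732891/449140 (h = 3429/3963 + 21564/(-1360) = 3429*(1/3963) + 21564*(-1/1360) = 1143/1321 - 5391/340 = -6732891/449140 ≈ -14.991)
n(t, f) = -18*f
(n(-66, 39) - 28487)*(-43667 + h) = (-18*39 - 28487)*(-43667 - 6732891/449140) = (-702 - 28487)*(-19619329271/449140) = -29189*(-19619329271/449140) = 33686388358307/26420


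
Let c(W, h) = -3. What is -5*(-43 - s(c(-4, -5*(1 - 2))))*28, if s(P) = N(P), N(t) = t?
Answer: 5600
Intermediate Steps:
s(P) = P
-5*(-43 - s(c(-4, -5*(1 - 2))))*28 = -5*(-43 - 1*(-3))*28 = -5*(-43 + 3)*28 = -5*(-40)*28 = 200*28 = 5600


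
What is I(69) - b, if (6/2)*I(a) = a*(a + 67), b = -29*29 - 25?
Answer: 3994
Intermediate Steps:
b = -866 (b = -841 - 25 = -866)
I(a) = a*(67 + a)/3 (I(a) = (a*(a + 67))/3 = (a*(67 + a))/3 = a*(67 + a)/3)
I(69) - b = (⅓)*69*(67 + 69) - 1*(-866) = (⅓)*69*136 + 866 = 3128 + 866 = 3994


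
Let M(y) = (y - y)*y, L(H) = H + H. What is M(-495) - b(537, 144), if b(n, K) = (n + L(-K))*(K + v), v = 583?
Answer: -181023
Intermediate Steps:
L(H) = 2*H
M(y) = 0 (M(y) = 0*y = 0)
b(n, K) = (583 + K)*(n - 2*K) (b(n, K) = (n + 2*(-K))*(K + 583) = (n - 2*K)*(583 + K) = (583 + K)*(n - 2*K))
M(-495) - b(537, 144) = 0 - (-1166*144 - 2*144² + 583*537 + 144*537) = 0 - (-167904 - 2*20736 + 313071 + 77328) = 0 - (-167904 - 41472 + 313071 + 77328) = 0 - 1*181023 = 0 - 181023 = -181023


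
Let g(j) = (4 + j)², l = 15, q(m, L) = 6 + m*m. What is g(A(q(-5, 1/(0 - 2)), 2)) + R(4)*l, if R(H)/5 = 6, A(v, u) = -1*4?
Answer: 450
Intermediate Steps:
q(m, L) = 6 + m²
A(v, u) = -4
R(H) = 30 (R(H) = 5*6 = 30)
g(A(q(-5, 1/(0 - 2)), 2)) + R(4)*l = (4 - 4)² + 30*15 = 0² + 450 = 0 + 450 = 450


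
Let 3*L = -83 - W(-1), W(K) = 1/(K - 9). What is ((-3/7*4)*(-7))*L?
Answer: -1658/5 ≈ -331.60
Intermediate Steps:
W(K) = 1/(-9 + K)
L = -829/30 (L = (-83 - 1/(-9 - 1))/3 = (-83 - 1/(-10))/3 = (-83 - 1*(-⅒))/3 = (-83 + ⅒)/3 = (⅓)*(-829/10) = -829/30 ≈ -27.633)
((-3/7*4)*(-7))*L = ((-3/7*4)*(-7))*(-829/30) = ((-3*⅐*4)*(-7))*(-829/30) = (-3/7*4*(-7))*(-829/30) = -12/7*(-7)*(-829/30) = 12*(-829/30) = -1658/5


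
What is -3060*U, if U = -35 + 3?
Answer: 97920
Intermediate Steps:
U = -32
-3060*U = -3060*(-32) = 97920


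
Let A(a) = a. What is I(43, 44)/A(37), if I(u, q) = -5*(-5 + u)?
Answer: -190/37 ≈ -5.1351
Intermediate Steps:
I(u, q) = 25 - 5*u
I(43, 44)/A(37) = (25 - 5*43)/37 = (25 - 215)*(1/37) = -190*1/37 = -190/37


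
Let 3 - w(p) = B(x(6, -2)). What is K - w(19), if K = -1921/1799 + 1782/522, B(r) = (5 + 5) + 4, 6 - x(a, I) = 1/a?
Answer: 696273/52171 ≈ 13.346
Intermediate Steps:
x(a, I) = 6 - 1/a
B(r) = 14 (B(r) = 10 + 4 = 14)
w(p) = -11 (w(p) = 3 - 1*14 = 3 - 14 = -11)
K = 122392/52171 (K = -1921*1/1799 + 1782*(1/522) = -1921/1799 + 99/29 = 122392/52171 ≈ 2.3460)
K - w(19) = 122392/52171 - 1*(-11) = 122392/52171 + 11 = 696273/52171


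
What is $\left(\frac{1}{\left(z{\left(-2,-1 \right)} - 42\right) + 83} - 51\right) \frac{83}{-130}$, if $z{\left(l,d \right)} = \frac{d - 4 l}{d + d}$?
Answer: $\frac{317309}{9750} \approx 32.544$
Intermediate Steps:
$z{\left(l,d \right)} = \frac{d - 4 l}{2 d}$
$\left(\frac{1}{\left(z{\left(-2,-1 \right)} - 42\right) + 83} - 51\right) \frac{83}{-130} = \left(\frac{1}{\left(\frac{-1 - -8}{2 \left(-1\right)} - 42\right) + 83} - 51\right) \frac{83}{-130} = \left(\frac{1}{\left(\frac{1}{2} \left(-1\right) \left(-1 + 8\right) - 42\right) + 83} - 51\right) 83 \left(- \frac{1}{130}\right) = \left(\frac{1}{\left(\frac{1}{2} \left(-1\right) 7 - 42\right) + 83} - 51\right) \left(- \frac{83}{130}\right) = \left(\frac{1}{\left(- \frac{7}{2} - 42\right) + 83} - 51\right) \left(- \frac{83}{130}\right) = \left(\frac{1}{- \frac{91}{2} + 83} - 51\right) \left(- \frac{83}{130}\right) = \left(\frac{1}{\frac{75}{2}} - 51\right) \left(- \frac{83}{130}\right) = \left(\frac{2}{75} - 51\right) \left(- \frac{83}{130}\right) = \left(- \frac{3823}{75}\right) \left(- \frac{83}{130}\right) = \frac{317309}{9750}$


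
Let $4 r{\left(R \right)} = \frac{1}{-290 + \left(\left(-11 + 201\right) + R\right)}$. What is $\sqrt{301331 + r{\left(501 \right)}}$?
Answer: $\frac{5 \sqrt{7752692197}}{802} \approx 548.94$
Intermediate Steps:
$r{\left(R \right)} = \frac{1}{4 \left(-100 + R\right)}$ ($r{\left(R \right)} = \frac{1}{4 \left(-290 + \left(\left(-11 + 201\right) + R\right)\right)} = \frac{1}{4 \left(-290 + \left(190 + R\right)\right)} = \frac{1}{4 \left(-100 + R\right)}$)
$\sqrt{301331 + r{\left(501 \right)}} = \sqrt{301331 + \frac{1}{4 \left(-100 + 501\right)}} = \sqrt{301331 + \frac{1}{4 \cdot 401}} = \sqrt{301331 + \frac{1}{4} \cdot \frac{1}{401}} = \sqrt{301331 + \frac{1}{1604}} = \sqrt{\frac{483334925}{1604}} = \frac{5 \sqrt{7752692197}}{802}$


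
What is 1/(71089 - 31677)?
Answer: 1/39412 ≈ 2.5373e-5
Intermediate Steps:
1/(71089 - 31677) = 1/39412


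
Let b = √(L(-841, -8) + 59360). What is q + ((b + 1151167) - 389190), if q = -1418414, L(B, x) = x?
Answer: -656437 + 2*√14838 ≈ -6.5619e+5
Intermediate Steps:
b = 2*√14838 (b = √(-8 + 59360) = √59352 = 2*√14838 ≈ 243.62)
q + ((b + 1151167) - 389190) = -1418414 + ((2*√14838 + 1151167) - 389190) = -1418414 + ((1151167 + 2*√14838) - 389190) = -1418414 + (761977 + 2*√14838) = -656437 + 2*√14838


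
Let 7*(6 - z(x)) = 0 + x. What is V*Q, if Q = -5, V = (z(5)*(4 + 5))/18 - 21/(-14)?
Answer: -145/7 ≈ -20.714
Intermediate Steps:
z(x) = 6 - x/7 (z(x) = 6 - (0 + x)/7 = 6 - x/7)
V = 29/7 (V = ((6 - ⅐*5)*(4 + 5))/18 - 21/(-14) = ((6 - 5/7)*9)*(1/18) - 21*(-1/14) = ((37/7)*9)*(1/18) + 3/2 = (333/7)*(1/18) + 3/2 = 37/14 + 3/2 = 29/7 ≈ 4.1429)
V*Q = (29/7)*(-5) = -145/7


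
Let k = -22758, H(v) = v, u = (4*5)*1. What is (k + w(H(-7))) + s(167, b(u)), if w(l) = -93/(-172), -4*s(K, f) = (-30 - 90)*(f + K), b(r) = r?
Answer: -2949363/172 ≈ -17147.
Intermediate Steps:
u = 20 (u = 20*1 = 20)
s(K, f) = 30*K + 30*f (s(K, f) = -(-30 - 90)*(f + K)/4 = -(-30)*(K + f) = -(-120*K - 120*f)/4 = 30*K + 30*f)
w(l) = 93/172 (w(l) = -93*(-1/172) = 93/172)
(k + w(H(-7))) + s(167, b(u)) = (-22758 + 93/172) + (30*167 + 30*20) = -3914283/172 + (5010 + 600) = -3914283/172 + 5610 = -2949363/172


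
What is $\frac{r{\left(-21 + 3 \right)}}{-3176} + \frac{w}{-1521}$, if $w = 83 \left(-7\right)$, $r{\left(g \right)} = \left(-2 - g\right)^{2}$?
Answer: $\frac{181985}{603837} \approx 0.30138$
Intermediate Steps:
$w = -581$
$\frac{r{\left(-21 + 3 \right)}}{-3176} + \frac{w}{-1521} = \frac{\left(2 + \left(-21 + 3\right)\right)^{2}}{-3176} - \frac{581}{-1521} = \left(2 - 18\right)^{2} \left(- \frac{1}{3176}\right) - - \frac{581}{1521} = \left(-16\right)^{2} \left(- \frac{1}{3176}\right) + \frac{581}{1521} = 256 \left(- \frac{1}{3176}\right) + \frac{581}{1521} = - \frac{32}{397} + \frac{581}{1521} = \frac{181985}{603837}$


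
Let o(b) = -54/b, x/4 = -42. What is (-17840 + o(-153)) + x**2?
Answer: 176534/17 ≈ 10384.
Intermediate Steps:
x = -168 (x = 4*(-42) = -168)
(-17840 + o(-153)) + x**2 = (-17840 - 54/(-153)) + (-168)**2 = (-17840 - 54*(-1/153)) + 28224 = (-17840 + 6/17) + 28224 = -303274/17 + 28224 = 176534/17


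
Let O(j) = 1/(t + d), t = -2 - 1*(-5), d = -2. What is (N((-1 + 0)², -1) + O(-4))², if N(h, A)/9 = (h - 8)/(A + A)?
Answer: 4225/4 ≈ 1056.3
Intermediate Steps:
t = 3 (t = -2 + 5 = 3)
N(h, A) = 9*(-8 + h)/(2*A) (N(h, A) = 9*((h - 8)/(A + A)) = 9*((-8 + h)/((2*A))) = 9*((-8 + h)*(1/(2*A))) = 9*((-8 + h)/(2*A)) = 9*(-8 + h)/(2*A))
O(j) = 1 (O(j) = 1/(3 - 2) = 1/1 = 1)
(N((-1 + 0)², -1) + O(-4))² = ((9/2)*(-8 + (-1 + 0)²)/(-1) + 1)² = ((9/2)*(-1)*(-8 + (-1)²) + 1)² = ((9/2)*(-1)*(-8 + 1) + 1)² = ((9/2)*(-1)*(-7) + 1)² = (63/2 + 1)² = (65/2)² = 4225/4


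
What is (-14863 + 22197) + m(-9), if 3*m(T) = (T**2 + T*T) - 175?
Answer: 21989/3 ≈ 7329.7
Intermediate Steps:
m(T) = -175/3 + 2*T**2/3 (m(T) = ((T**2 + T*T) - 175)/3 = ((T**2 + T**2) - 175)/3 = (2*T**2 - 175)/3 = (-175 + 2*T**2)/3 = -175/3 + 2*T**2/3)
(-14863 + 22197) + m(-9) = (-14863 + 22197) + (-175/3 + (2/3)*(-9)**2) = 7334 + (-175/3 + (2/3)*81) = 7334 + (-175/3 + 54) = 7334 - 13/3 = 21989/3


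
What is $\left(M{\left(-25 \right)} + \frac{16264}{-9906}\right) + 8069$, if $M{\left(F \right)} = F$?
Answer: $\frac{39833800}{4953} \approx 8042.4$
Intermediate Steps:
$\left(M{\left(-25 \right)} + \frac{16264}{-9906}\right) + 8069 = \left(-25 + \frac{16264}{-9906}\right) + 8069 = \left(-25 + 16264 \left(- \frac{1}{9906}\right)\right) + 8069 = \left(-25 - \frac{8132}{4953}\right) + 8069 = - \frac{131957}{4953} + 8069 = \frac{39833800}{4953}$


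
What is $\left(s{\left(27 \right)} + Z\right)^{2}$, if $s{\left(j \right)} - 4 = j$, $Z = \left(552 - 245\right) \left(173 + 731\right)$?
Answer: $77038998481$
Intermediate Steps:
$Z = 277528$ ($Z = 307 \cdot 904 = 277528$)
$s{\left(j \right)} = 4 + j$
$\left(s{\left(27 \right)} + Z\right)^{2} = \left(\left(4 + 27\right) + 277528\right)^{2} = \left(31 + 277528\right)^{2} = 277559^{2} = 77038998481$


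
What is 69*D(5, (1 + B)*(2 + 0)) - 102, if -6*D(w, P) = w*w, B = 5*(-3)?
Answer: -779/2 ≈ -389.50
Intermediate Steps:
B = -15
D(w, P) = -w**2/6 (D(w, P) = -w*w/6 = -w**2/6)
69*D(5, (1 + B)*(2 + 0)) - 102 = 69*(-1/6*5**2) - 102 = 69*(-1/6*25) - 102 = 69*(-25/6) - 102 = -575/2 - 102 = -779/2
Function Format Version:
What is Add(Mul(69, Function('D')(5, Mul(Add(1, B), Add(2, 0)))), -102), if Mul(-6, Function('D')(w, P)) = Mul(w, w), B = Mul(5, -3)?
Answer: Rational(-779, 2) ≈ -389.50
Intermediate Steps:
B = -15
Function('D')(w, P) = Mul(Rational(-1, 6), Pow(w, 2)) (Function('D')(w, P) = Mul(Rational(-1, 6), Mul(w, w)) = Mul(Rational(-1, 6), Pow(w, 2)))
Add(Mul(69, Function('D')(5, Mul(Add(1, B), Add(2, 0)))), -102) = Add(Mul(69, Mul(Rational(-1, 6), Pow(5, 2))), -102) = Add(Mul(69, Mul(Rational(-1, 6), 25)), -102) = Add(Mul(69, Rational(-25, 6)), -102) = Add(Rational(-575, 2), -102) = Rational(-779, 2)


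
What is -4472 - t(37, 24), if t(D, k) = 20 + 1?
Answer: -4493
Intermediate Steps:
t(D, k) = 21
-4472 - t(37, 24) = -4472 - 1*21 = -4472 - 21 = -4493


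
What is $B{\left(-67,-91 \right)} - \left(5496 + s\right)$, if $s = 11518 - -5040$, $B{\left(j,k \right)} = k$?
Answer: $-22145$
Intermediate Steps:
$s = 16558$ ($s = 11518 + 5040 = 16558$)
$B{\left(-67,-91 \right)} - \left(5496 + s\right) = -91 - 22054 = -22145$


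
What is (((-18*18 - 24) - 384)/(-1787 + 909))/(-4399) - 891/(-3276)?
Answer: 191051715/702942604 ≈ 0.27179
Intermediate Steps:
(((-18*18 - 24) - 384)/(-1787 + 909))/(-4399) - 891/(-3276) = (((-324 - 24) - 384)/(-878))*(-1/4399) - 891*(-1/3276) = ((-348 - 384)*(-1/878))*(-1/4399) + 99/364 = -732*(-1/878)*(-1/4399) + 99/364 = (366/439)*(-1/4399) + 99/364 = -366/1931161 + 99/364 = 191051715/702942604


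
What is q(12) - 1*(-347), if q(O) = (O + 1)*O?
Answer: 503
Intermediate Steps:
q(O) = O*(1 + O) (q(O) = (1 + O)*O = O*(1 + O))
q(12) - 1*(-347) = 12*(1 + 12) - 1*(-347) = 12*13 + 347 = 156 + 347 = 503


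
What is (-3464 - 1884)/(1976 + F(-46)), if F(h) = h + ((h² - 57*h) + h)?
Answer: -382/473 ≈ -0.80761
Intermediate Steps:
F(h) = h² - 55*h (F(h) = h + (h² - 56*h) = h² - 55*h)
(-3464 - 1884)/(1976 + F(-46)) = (-3464 - 1884)/(1976 - 46*(-55 - 46)) = -5348/(1976 - 46*(-101)) = -5348/(1976 + 4646) = -5348/6622 = -5348*1/6622 = -382/473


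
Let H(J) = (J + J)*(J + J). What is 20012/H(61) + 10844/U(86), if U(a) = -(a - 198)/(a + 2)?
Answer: 221962903/26047 ≈ 8521.6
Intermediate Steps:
H(J) = 4*J**2 (H(J) = (2*J)*(2*J) = 4*J**2)
U(a) = -(-198 + a)/(2 + a)
20012/H(61) + 10844/U(86) = 20012/((4*61**2)) + 10844/(((198 - 1*86)/(2 + 86))) = 20012/((4*3721)) + 10844/(((198 - 86)/88)) = 20012/14884 + 10844/(((1/88)*112)) = 20012*(1/14884) + 10844/(14/11) = 5003/3721 + 10844*(11/14) = 5003/3721 + 59642/7 = 221962903/26047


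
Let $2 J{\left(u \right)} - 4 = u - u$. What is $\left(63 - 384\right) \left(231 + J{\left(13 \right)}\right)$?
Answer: $-74793$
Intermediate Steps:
$J{\left(u \right)} = 2$ ($J{\left(u \right)} = 2 + \frac{u - u}{2} = 2 + \frac{1}{2} \cdot 0 = 2 + 0 = 2$)
$\left(63 - 384\right) \left(231 + J{\left(13 \right)}\right) = \left(63 - 384\right) \left(231 + 2\right) = \left(-321\right) 233 = -74793$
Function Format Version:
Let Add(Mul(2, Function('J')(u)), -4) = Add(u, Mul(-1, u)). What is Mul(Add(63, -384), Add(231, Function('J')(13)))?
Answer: -74793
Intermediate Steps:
Function('J')(u) = 2 (Function('J')(u) = Add(2, Mul(Rational(1, 2), Add(u, Mul(-1, u)))) = Add(2, Mul(Rational(1, 2), 0)) = Add(2, 0) = 2)
Mul(Add(63, -384), Add(231, Function('J')(13))) = Mul(Add(63, -384), Add(231, 2)) = Mul(-321, 233) = -74793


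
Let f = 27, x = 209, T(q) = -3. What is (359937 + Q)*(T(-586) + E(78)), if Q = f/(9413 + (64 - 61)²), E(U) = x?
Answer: 349306623423/4711 ≈ 7.4147e+7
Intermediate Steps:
E(U) = 209
Q = 27/9422 (Q = 27/(9413 + (64 - 61)²) = 27/(9413 + 3²) = 27/(9413 + 9) = 27/9422 ≈ 0.0028656)
(359937 + Q)*(T(-586) + E(78)) = (359937 + 27/9422)*(-3 + 209) = (3391326441/9422)*206 = 349306623423/4711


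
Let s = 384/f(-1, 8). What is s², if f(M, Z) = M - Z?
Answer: 16384/9 ≈ 1820.4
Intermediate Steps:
s = -128/3 (s = 384/(-1 - 1*8) = 384/(-1 - 8) = 384/(-9) = 384*(-⅑) = -128/3 ≈ -42.667)
s² = (-128/3)² = 16384/9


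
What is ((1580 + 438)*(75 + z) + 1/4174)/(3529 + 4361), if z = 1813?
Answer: 5300957739/10977620 ≈ 482.89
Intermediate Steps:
((1580 + 438)*(75 + z) + 1/4174)/(3529 + 4361) = ((1580 + 438)*(75 + 1813) + 1/4174)/(3529 + 4361) = (2018*1888 + 1/4174)/7890 = (3809984 + 1/4174)*(1/7890) = (15902873217/4174)*(1/7890) = 5300957739/10977620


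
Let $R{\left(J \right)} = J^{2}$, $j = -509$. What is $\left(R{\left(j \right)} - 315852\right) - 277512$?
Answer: $-334283$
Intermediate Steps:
$\left(R{\left(j \right)} - 315852\right) - 277512 = \left(\left(-509\right)^{2} - 315852\right) - 277512 = \left(259081 - 315852\right) - 277512 = -56771 - 277512 = -334283$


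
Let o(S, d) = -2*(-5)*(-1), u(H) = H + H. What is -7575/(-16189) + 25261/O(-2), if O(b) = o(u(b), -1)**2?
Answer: 409707829/1618900 ≈ 253.08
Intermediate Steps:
u(H) = 2*H
o(S, d) = -10 (o(S, d) = 10*(-1) = -10)
O(b) = 100 (O(b) = (-10)**2 = 100)
-7575/(-16189) + 25261/O(-2) = -7575/(-16189) + 25261/100 = -7575*(-1/16189) + 25261*(1/100) = 7575/16189 + 25261/100 = 409707829/1618900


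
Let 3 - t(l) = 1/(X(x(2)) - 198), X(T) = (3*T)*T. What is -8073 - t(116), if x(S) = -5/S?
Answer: -5790496/717 ≈ -8076.0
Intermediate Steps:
X(T) = 3*T²
t(l) = 2155/717 (t(l) = 3 - 1/(3*(-5/2)² - 198) = 3 - 1/(3*(25/4) - 198) = 3 - 1/(75/4 - 198) = 3 - 1/(-717/4) = 3 - 1*(-4/717) = 3 + 4/717 = 2155/717)
-8073 - t(116) = -8073 - 1*2155/717 = -8073 - 2155/717 = -5790496/717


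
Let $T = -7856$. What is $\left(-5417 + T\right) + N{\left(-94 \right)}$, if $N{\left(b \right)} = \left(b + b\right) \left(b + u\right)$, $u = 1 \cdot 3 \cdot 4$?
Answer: $2143$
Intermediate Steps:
$u = 12$ ($u = 3 \cdot 4 = 12$)
$N{\left(b \right)} = 2 b \left(12 + b\right)$ ($N{\left(b \right)} = \left(b + b\right) \left(b + 12\right) = 2 b \left(12 + b\right)$)
$\left(-5417 + T\right) + N{\left(-94 \right)} = \left(-5417 - 7856\right) + 2 \left(-94\right) \left(12 - 94\right) = -13273 + 2 \left(-94\right) \left(-82\right) = -13273 + 15416 = 2143$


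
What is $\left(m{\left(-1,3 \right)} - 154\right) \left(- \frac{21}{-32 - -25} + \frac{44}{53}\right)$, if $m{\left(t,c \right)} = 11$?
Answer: $- \frac{29029}{53} \approx -547.72$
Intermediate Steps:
$\left(m{\left(-1,3 \right)} - 154\right) \left(- \frac{21}{-32 - -25} + \frac{44}{53}\right) = \left(11 - 154\right) \left(- \frac{21}{-32 - -25} + \frac{44}{53}\right) = - 143 \left(- \frac{21}{-32 + 25} + 44 \cdot \frac{1}{53}\right) = - 143 \left(- \frac{21}{-7} + \frac{44}{53}\right) = - 143 \left(\left(-21\right) \left(- \frac{1}{7}\right) + \frac{44}{53}\right) = - 143 \left(3 + \frac{44}{53}\right) = \left(-143\right) \frac{203}{53} = - \frac{29029}{53}$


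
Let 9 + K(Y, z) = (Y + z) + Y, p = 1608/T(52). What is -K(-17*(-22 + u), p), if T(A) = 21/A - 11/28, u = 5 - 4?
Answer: -147033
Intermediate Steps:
u = 1
T(A) = -11/28 + 21/A (T(A) = 21/A - 11*1/28 = 21/A - 11/28 = -11/28 + 21/A)
p = 146328 (p = 1608/(-11/28 + 21/52) = 1608/(1/91) = 1608*91 = 146328)
K(Y, z) = -9 + z + 2*Y (K(Y, z) = -9 + ((Y + z) + Y) = -9 + (z + 2*Y) = -9 + z + 2*Y)
-K(-17*(-22 + u), p) = -(-9 + 146328 + 2*(-17*(-22 + 1))) = -(-9 + 146328 + 2*(-17*(-21))) = -(-9 + 146328 + 2*357) = -(-9 + 146328 + 714) = -1*147033 = -147033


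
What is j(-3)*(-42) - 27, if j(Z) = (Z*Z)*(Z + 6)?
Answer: -1161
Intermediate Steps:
j(Z) = Z**2*(6 + Z)
j(-3)*(-42) - 27 = ((-3)**2*(6 - 3))*(-42) - 27 = (9*3)*(-42) - 27 = 27*(-42) - 27 = -1134 - 27 = -1161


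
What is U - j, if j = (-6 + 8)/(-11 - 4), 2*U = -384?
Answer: -2878/15 ≈ -191.87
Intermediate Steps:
U = -192 (U = (½)*(-384) = -192)
j = -2/15 (j = 2/(-15) = 2*(-1/15) = -2/15 ≈ -0.13333)
U - j = -192 - 1*(-2/15) = -192 + 2/15 = -2878/15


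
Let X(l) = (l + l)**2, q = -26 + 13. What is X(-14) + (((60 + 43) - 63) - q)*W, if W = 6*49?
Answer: 16366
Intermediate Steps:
q = -13
X(l) = 4*l**2 (X(l) = (2*l)**2 = 4*l**2)
W = 294
X(-14) + (((60 + 43) - 63) - q)*W = 4*(-14)**2 + (((60 + 43) - 63) - 1*(-13))*294 = 4*196 + ((103 - 63) + 13)*294 = 784 + (40 + 13)*294 = 784 + 53*294 = 784 + 15582 = 16366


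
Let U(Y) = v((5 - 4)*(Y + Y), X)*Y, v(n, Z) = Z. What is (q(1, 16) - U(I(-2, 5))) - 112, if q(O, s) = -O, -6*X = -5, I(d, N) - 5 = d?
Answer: -231/2 ≈ -115.50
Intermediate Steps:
I(d, N) = 5 + d
X = ⅚ (X = -⅙*(-5) = ⅚ ≈ 0.83333)
U(Y) = 5*Y/6
(q(1, 16) - U(I(-2, 5))) - 112 = (-1*1 - 5*(5 - 2)/6) - 112 = (-1 - 5*3/6) - 112 = (-1 - 1*5/2) - 112 = (-1 - 5/2) - 112 = -7/2 - 112 = -231/2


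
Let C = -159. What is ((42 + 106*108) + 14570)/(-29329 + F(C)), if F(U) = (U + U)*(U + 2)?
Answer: 26060/20597 ≈ 1.2652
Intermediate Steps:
F(U) = 2*U*(2 + U) (F(U) = (2*U)*(2 + U) = 2*U*(2 + U))
((42 + 106*108) + 14570)/(-29329 + F(C)) = ((42 + 106*108) + 14570)/(-29329 + 2*(-159)*(2 - 159)) = ((42 + 11448) + 14570)/(-29329 + 2*(-159)*(-157)) = (11490 + 14570)/(-29329 + 49926) = 26060/20597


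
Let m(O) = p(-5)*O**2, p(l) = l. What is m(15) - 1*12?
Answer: -1137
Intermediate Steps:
m(O) = -5*O**2
m(15) - 1*12 = -5*15**2 - 1*12 = -5*225 - 12 = -1125 - 12 = -1137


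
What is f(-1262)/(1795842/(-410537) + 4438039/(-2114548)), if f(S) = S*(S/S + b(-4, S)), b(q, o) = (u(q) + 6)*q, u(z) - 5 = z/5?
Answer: -11474365583568952/1478782454305 ≈ -7759.3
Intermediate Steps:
u(z) = 5 + z/5
b(q, o) = q*(11 + q/5) (b(q, o) = ((5 + q/5) + 6)*q = (11 + q/5)*q = q*(11 + q/5))
f(S) = -199*S/5 (f(S) = S*(S/S + (1/5)*(-4)*(55 - 4)) = S*(1 + (1/5)*(-4)*51) = S*(1 - 204/5) = S*(-199/5) = -199*S/5)
f(-1262)/(1795842/(-410537) + 4438039/(-2114548)) = (-199/5*(-1262))/(1795842/(-410537) + 4438039/(-2114548)) = 251138/(5*(1795842*(-1/410537) + 4438039*(-1/2114548))) = 251138/(5*(-1795842/410537 - 233581/111292)) = 251138/(5*(-295756490861/45689483804)) = (251138/5)*(-45689483804/295756490861) = -11474365583568952/1478782454305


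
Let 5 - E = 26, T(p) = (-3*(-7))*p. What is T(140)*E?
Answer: -61740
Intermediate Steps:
T(p) = 21*p
E = -21 (E = 5 - 1*26 = 5 - 26 = -21)
T(140)*E = (21*140)*(-21) = 2940*(-21) = -61740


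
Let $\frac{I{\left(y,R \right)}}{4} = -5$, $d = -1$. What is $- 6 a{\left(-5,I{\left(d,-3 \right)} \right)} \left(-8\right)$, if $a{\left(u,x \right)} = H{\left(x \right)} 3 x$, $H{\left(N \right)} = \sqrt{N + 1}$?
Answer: $- 2880 i \sqrt{19} \approx - 12554.0 i$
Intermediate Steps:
$H{\left(N \right)} = \sqrt{1 + N}$
$I{\left(y,R \right)} = -20$ ($I{\left(y,R \right)} = 4 \left(-5\right) = -20$)
$a{\left(u,x \right)} = 3 x \sqrt{1 + x}$ ($a{\left(u,x \right)} = \sqrt{1 + x} 3 x = 3 \sqrt{1 + x} x = 3 x \sqrt{1 + x}$)
$- 6 a{\left(-5,I{\left(d,-3 \right)} \right)} \left(-8\right) = - 6 \cdot 3 \left(-20\right) \sqrt{1 - 20} \left(-8\right) = - 6 \cdot 3 \left(-20\right) \sqrt{-19} \left(-8\right) = - 6 \cdot 3 \left(-20\right) i \sqrt{19} \left(-8\right) = - 6 \left(- 60 i \sqrt{19}\right) \left(-8\right) = 360 i \sqrt{19} \left(-8\right) = - 2880 i \sqrt{19}$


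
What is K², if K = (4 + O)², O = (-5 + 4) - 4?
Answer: 1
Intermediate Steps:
O = -5 (O = -1 - 4 = -5)
K = 1 (K = (4 - 5)² = (-1)² = 1)
K² = 1² = 1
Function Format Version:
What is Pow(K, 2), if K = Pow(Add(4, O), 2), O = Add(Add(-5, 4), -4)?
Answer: 1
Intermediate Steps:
O = -5 (O = Add(-1, -4) = -5)
K = 1 (K = Pow(Add(4, -5), 2) = Pow(-1, 2) = 1)
Pow(K, 2) = Pow(1, 2) = 1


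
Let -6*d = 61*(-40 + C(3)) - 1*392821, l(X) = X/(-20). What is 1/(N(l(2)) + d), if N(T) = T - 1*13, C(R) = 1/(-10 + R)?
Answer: 70/4610563 ≈ 1.5183e-5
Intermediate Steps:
l(X) = -X/20 (l(X) = X*(-1/20) = -X/20)
d = 461148/7 (d = -(61*(-40 + 1/(-10 + 3)) - 1*392821)/6 = -(61*(-40 + 1/(-7)) - 392821)/6 = -(61*(-40 - 1/7) - 392821)/6 = -(61*(-281/7) - 392821)/6 = -(-17141/7 - 392821)/6 = -1/6*(-2766888/7) = 461148/7 ≈ 65878.)
N(T) = -13 + T (N(T) = T - 13 = -13 + T)
1/(N(l(2)) + d) = 1/((-13 - 1/20*2) + 461148/7) = 1/((-13 - 1/10) + 461148/7) = 1/(-131/10 + 461148/7) = 1/(4610563/70) = 70/4610563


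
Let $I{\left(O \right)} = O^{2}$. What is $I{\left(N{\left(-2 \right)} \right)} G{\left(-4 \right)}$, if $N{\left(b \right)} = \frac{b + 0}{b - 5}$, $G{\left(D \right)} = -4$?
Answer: $- \frac{16}{49} \approx -0.32653$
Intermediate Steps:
$N{\left(b \right)} = \frac{b}{-5 + b}$
$I{\left(N{\left(-2 \right)} \right)} G{\left(-4 \right)} = \left(- \frac{2}{-5 - 2}\right)^{2} \left(-4\right) = \left(- \frac{2}{-7}\right)^{2} \left(-4\right) = \left(\left(-2\right) \left(- \frac{1}{7}\right)\right)^{2} \left(-4\right) = \left(\frac{2}{7}\right)^{2} \left(-4\right) = \frac{4}{49} \left(-4\right) = - \frac{16}{49}$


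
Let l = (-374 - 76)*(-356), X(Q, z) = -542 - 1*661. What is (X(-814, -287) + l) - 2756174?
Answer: -2597177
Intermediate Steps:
X(Q, z) = -1203 (X(Q, z) = -542 - 661 = -1203)
l = 160200 (l = -450*(-356) = 160200)
(X(-814, -287) + l) - 2756174 = (-1203 + 160200) - 2756174 = 158997 - 2756174 = -2597177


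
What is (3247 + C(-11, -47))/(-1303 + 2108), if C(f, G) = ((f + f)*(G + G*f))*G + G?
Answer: 97836/161 ≈ 607.68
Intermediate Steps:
C(f, G) = G + 2*G*f*(G + G*f) (C(f, G) = ((2*f)*(G + G*f))*G + G = (2*f*(G + G*f))*G + G = 2*G*f*(G + G*f) + G = G + 2*G*f*(G + G*f))
(3247 + C(-11, -47))/(-1303 + 2108) = (3247 - 47*(1 + 2*(-47)*(-11) + 2*(-47)*(-11)²))/(-1303 + 2108) = (3247 - 47*(1 + 1034 + 2*(-47)*121))/805 = (3247 - 47*(1 + 1034 - 11374))*(1/805) = (3247 - 47*(-10339))*(1/805) = (3247 + 485933)*(1/805) = 489180*(1/805) = 97836/161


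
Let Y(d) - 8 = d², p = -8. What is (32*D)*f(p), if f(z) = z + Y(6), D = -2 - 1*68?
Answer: -80640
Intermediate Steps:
Y(d) = 8 + d²
D = -70 (D = -2 - 68 = -70)
f(z) = 44 + z (f(z) = z + (8 + 6²) = z + (8 + 36) = z + 44 = 44 + z)
(32*D)*f(p) = (32*(-70))*(44 - 8) = -2240*36 = -80640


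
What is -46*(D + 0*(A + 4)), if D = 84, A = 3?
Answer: -3864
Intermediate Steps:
-46*(D + 0*(A + 4)) = -46*(84 + 0*(3 + 4)) = -46*(84 + 0*7) = -46*(84 + 0) = -46*84 = -3864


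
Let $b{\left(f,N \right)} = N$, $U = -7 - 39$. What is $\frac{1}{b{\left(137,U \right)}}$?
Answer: $- \frac{1}{46} \approx -0.021739$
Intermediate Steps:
$U = -46$
$\frac{1}{b{\left(137,U \right)}} = \frac{1}{-46} = - \frac{1}{46}$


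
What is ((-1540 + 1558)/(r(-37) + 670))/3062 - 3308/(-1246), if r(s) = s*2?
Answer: 1509240911/568472548 ≈ 2.6549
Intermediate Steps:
r(s) = 2*s
((-1540 + 1558)/(r(-37) + 670))/3062 - 3308/(-1246) = ((-1540 + 1558)/(2*(-37) + 670))/3062 - 3308/(-1246) = (18/(-74 + 670))*(1/3062) - 3308*(-1/1246) = (18/596)*(1/3062) + 1654/623 = (18*(1/596))*(1/3062) + 1654/623 = (9/298)*(1/3062) + 1654/623 = 9/912476 + 1654/623 = 1509240911/568472548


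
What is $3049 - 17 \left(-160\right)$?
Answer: $5769$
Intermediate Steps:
$3049 - 17 \left(-160\right) = 3049 - -2720 = 3049 + 2720 = 5769$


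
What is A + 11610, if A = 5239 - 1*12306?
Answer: 4543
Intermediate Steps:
A = -7067 (A = 5239 - 12306 = -7067)
A + 11610 = -7067 + 11610 = 4543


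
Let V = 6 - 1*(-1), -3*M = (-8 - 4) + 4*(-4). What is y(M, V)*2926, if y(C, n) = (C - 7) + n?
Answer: 81928/3 ≈ 27309.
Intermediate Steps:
M = 28/3 (M = -((-8 - 4) + 4*(-4))/3 = -(-12 - 16)/3 = -1/3*(-28) = 28/3 ≈ 9.3333)
V = 7 (V = 6 + 1 = 7)
y(C, n) = -7 + C + n (y(C, n) = (-7 + C) + n = -7 + C + n)
y(M, V)*2926 = (-7 + 28/3 + 7)*2926 = (28/3)*2926 = 81928/3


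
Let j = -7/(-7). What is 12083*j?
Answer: 12083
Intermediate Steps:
j = 1 (j = -7*(-1/7) = 1)
12083*j = 12083*1 = 12083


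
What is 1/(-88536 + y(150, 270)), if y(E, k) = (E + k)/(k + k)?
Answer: -9/796817 ≈ -1.1295e-5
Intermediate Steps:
y(E, k) = (E + k)/(2*k) (y(E, k) = (E + k)/((2*k)) = (E + k)*(1/(2*k)) = (E + k)/(2*k))
1/(-88536 + y(150, 270)) = 1/(-88536 + (1/2)*(150 + 270)/270) = 1/(-88536 + (1/2)*(1/270)*420) = 1/(-88536 + 7/9) = 1/(-796817/9) = -9/796817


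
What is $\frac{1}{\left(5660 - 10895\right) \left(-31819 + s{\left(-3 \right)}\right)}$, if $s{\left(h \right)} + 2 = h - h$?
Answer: $\frac{1}{166582935} \approx 6.003 \cdot 10^{-9}$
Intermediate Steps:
$s{\left(h \right)} = -2$ ($s{\left(h \right)} = -2 + \left(h - h\right) = -2 + 0 = -2$)
$\frac{1}{\left(5660 - 10895\right) \left(-31819 + s{\left(-3 \right)}\right)} = \frac{1}{\left(5660 - 10895\right) \left(-31819 - 2\right)} = \frac{1}{\left(-5235\right) \left(-31821\right)} = \frac{1}{166582935}$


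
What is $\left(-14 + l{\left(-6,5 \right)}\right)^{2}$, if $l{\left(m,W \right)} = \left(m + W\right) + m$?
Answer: $441$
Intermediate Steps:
$l{\left(m,W \right)} = W + 2 m$ ($l{\left(m,W \right)} = \left(W + m\right) + m = W + 2 m$)
$\left(-14 + l{\left(-6,5 \right)}\right)^{2} = \left(-14 + \left(5 + 2 \left(-6\right)\right)\right)^{2} = \left(-14 + \left(5 - 12\right)\right)^{2} = \left(-14 - 7\right)^{2} = \left(-21\right)^{2} = 441$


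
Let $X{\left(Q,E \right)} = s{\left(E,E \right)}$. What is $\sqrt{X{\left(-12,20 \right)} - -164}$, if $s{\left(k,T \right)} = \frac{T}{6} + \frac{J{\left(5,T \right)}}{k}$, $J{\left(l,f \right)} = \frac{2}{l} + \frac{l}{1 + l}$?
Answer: $\frac{\sqrt{66958}}{20} \approx 12.938$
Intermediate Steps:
$s{\left(k,T \right)} = \frac{T}{6} + \frac{37}{30 k}$ ($s{\left(k,T \right)} = \frac{T}{6} + \frac{\frac{1}{5} \frac{1}{1 + 5} \left(2 + 5^{2} + 2 \cdot 5\right)}{k} = T \frac{1}{6} + \frac{\frac{1}{5} \cdot \frac{1}{6} \left(2 + 25 + 10\right)}{k} = \frac{T}{6} + \frac{\frac{1}{5} \cdot \frac{1}{6} \cdot 37}{k} = \frac{T}{6} + \frac{37}{30 k}$)
$X{\left(Q,E \right)} = \frac{E}{6} + \frac{37}{30 E}$
$\sqrt{X{\left(-12,20 \right)} - -164} = \sqrt{\left(\frac{1}{6} \cdot 20 + \frac{37}{30 \cdot 20}\right) - -164} = \sqrt{\left(\frac{10}{3} + \frac{37}{30} \cdot \frac{1}{20}\right) + 164} = \sqrt{\left(\frac{10}{3} + \frac{37}{600}\right) + 164} = \sqrt{\frac{679}{200} + 164} = \sqrt{\frac{33479}{200}} = \frac{\sqrt{66958}}{20}$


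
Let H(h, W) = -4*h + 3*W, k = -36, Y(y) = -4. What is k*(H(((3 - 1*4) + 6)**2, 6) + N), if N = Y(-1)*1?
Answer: 3096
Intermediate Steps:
N = -4 (N = -4*1 = -4)
k*(H(((3 - 1*4) + 6)**2, 6) + N) = -36*((-4*((3 - 1*4) + 6)**2 + 3*6) - 4) = -36*((-4*((3 - 4) + 6)**2 + 18) - 4) = -36*((-4*(-1 + 6)**2 + 18) - 4) = -36*((-4*5**2 + 18) - 4) = -36*((-4*25 + 18) - 4) = -36*((-100 + 18) - 4) = -36*(-82 - 4) = -36*(-86) = 3096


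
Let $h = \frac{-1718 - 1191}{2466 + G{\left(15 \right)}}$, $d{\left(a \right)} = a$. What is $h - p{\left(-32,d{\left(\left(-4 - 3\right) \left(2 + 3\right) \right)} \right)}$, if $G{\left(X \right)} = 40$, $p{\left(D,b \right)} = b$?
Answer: $\frac{84801}{2506} \approx 33.839$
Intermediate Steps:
$h = - \frac{2909}{2506}$ ($h = \frac{-1718 - 1191}{2466 + 40} = - \frac{2909}{2506} \approx -1.1608$)
$h - p{\left(-32,d{\left(\left(-4 - 3\right) \left(2 + 3\right) \right)} \right)} = - \frac{2909}{2506} - \left(-4 - 3\right) \left(2 + 3\right) = - \frac{2909}{2506} - \left(-7\right) 5 = - \frac{2909}{2506} - -35 = - \frac{2909}{2506} + 35 = \frac{84801}{2506}$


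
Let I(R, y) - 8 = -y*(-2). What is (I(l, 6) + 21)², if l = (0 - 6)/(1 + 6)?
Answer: 1681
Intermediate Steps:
l = -6/7 ≈ -0.85714
I(R, y) = 8 + 2*y (I(R, y) = 8 - y*(-2) = 8 + 2*y)
(I(l, 6) + 21)² = ((8 + 2*6) + 21)² = ((8 + 12) + 21)² = (20 + 21)² = 41² = 1681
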